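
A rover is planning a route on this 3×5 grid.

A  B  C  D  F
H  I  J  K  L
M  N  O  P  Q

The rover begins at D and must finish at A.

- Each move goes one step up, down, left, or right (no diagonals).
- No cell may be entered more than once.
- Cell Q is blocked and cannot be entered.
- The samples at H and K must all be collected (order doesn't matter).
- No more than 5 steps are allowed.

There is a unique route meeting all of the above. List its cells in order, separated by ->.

D -> K -> J -> I -> H -> A

The 5-move cap with required stops at H, K leaves no slack for detours.
Route from D: down to K, 3× left (reaching H), up to A — 5 moves in all.
Check: all required cells visited; 5 ≤ 5 moves.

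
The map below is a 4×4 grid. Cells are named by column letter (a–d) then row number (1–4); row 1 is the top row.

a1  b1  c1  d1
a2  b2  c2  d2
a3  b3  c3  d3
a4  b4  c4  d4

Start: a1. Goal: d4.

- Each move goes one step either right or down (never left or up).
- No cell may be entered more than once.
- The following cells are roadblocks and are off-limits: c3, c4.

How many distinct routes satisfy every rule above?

4

A right/down-only route from a1 to d4 makes exactly 3 down-moves and 3 right-moves in some order.
With no other constraints that would be C(6,3) = 20 routes.
Subtract routes through each blocked cell (inclusion–exclusion for overlaps): − through c3: 12 − through c4: 10 + through c3&c4: 6 → 4.
That gives 4 routes.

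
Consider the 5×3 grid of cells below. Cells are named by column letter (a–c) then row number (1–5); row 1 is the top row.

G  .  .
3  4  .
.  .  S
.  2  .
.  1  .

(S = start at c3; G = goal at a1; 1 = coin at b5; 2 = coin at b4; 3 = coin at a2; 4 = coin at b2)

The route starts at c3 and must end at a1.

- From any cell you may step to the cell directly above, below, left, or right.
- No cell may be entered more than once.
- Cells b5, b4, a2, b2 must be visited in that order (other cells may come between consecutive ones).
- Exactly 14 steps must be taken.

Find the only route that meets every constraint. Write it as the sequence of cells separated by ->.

The waypoints must appear in the order b5, b4, a2, b2, with no cell reused.
Route from c3: down 2 to c5, left 2 to a5, up 1 to a4, right 1 to b4, up 1 to b3, left 1 to a3, up 1 to a2, right 2 to c2, up 1 to c1, left 2 to a1 — 14 moves in all.
Check: order respected (1 at step 3, 2 at step 6, 3 at step 9, 4 at step 10); 14 moves as required.

c3 -> c4 -> c5 -> b5 -> a5 -> a4 -> b4 -> b3 -> a3 -> a2 -> b2 -> c2 -> c1 -> b1 -> a1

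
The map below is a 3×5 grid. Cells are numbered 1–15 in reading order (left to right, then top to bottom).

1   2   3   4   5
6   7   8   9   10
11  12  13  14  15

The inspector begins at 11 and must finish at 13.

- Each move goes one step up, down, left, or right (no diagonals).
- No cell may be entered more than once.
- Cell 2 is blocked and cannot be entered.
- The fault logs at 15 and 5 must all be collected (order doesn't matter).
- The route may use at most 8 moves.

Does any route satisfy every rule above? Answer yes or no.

no

Even ignoring the no-revisit rule, getting from 11 to 13, taking the cheapest ordering 11 → 5 → 15 → 13 needs at least 6 + 2 + 2 = 10 moves (Manhattan distance per leg), which exceeds the 8-move limit.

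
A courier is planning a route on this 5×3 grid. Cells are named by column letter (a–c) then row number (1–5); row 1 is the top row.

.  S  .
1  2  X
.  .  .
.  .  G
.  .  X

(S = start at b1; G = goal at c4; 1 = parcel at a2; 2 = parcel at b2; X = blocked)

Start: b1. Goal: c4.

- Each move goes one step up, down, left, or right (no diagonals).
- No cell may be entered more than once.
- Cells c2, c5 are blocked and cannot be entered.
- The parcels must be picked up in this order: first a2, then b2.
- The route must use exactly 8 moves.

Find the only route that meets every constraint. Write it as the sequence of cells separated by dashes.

b1 - a1 - a2 - b2 - b3 - a3 - a4 - b4 - c4

The waypoints must appear in the order a2, b2, with no cell reused.
Route from b1: left 1 to a1, down 1 to a2, right 1 to b2, down 1 to b3, left 1 to a3, down 1 to a4, right 2 to c4 — 8 moves in all.
Check: order respected (1 at step 2, 2 at step 3); 8 moves as required.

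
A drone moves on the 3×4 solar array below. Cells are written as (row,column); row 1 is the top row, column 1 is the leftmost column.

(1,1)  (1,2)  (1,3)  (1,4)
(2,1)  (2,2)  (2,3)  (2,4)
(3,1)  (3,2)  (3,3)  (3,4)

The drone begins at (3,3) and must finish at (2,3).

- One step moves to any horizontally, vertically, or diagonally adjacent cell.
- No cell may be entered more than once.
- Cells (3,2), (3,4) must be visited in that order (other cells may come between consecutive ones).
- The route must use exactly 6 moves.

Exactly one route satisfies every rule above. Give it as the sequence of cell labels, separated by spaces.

(3,3) (3,2) (2,2) (1,3) (2,4) (3,4) (2,3)

The waypoints must appear in the order (3,2), (3,4), with no cell reused.
Route from (3,3): left 1 to (3,2), up 1 to (2,2), up-right 1 to (1,3), down-right 1 to (2,4), down 1 to (3,4), up-left 1 to (2,3) — 6 moves in all.
Check: order respected ((3,2) at step 1, (3,4) at step 5); 6 moves as required.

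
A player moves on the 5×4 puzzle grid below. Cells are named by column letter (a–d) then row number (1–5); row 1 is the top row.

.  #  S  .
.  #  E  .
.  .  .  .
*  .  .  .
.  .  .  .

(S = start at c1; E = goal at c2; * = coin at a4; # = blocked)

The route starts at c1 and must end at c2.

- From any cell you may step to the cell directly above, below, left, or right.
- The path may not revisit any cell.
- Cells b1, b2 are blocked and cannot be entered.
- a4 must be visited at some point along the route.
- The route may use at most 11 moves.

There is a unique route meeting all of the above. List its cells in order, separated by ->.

c1 -> d1 -> d2 -> d3 -> d4 -> c4 -> b4 -> a4 -> a3 -> b3 -> c3 -> c2

Any route must reach a4 and still end at c2 within 11 moves, so the order of the required stops is forced.
Route from c1: right 1 to d1, down 3 to d4, left 3 to a4, up 1 to a3, right 2 to c3, up 1 to c2 — 11 moves in all.
Check: all required cells visited; 11 ≤ 11 moves.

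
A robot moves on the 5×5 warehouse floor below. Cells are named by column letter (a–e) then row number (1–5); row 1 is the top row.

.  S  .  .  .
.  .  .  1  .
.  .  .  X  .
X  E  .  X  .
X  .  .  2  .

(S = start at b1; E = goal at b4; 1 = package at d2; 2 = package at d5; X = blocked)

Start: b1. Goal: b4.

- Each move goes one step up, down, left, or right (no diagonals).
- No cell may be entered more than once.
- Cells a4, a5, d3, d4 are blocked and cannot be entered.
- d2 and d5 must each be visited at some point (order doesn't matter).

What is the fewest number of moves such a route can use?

Any route passes through d2 and d5 in some order between b1 and b4. Summing Manhattan distances along each leg and taking the cheapest ordering (b1 → d2 → d5 → b4) gives a lower bound of 3 + 3 + 3 = 9 moves.
That bound ignores the blocked cells. Measuring each leg by the fewest moves that actually steer around them (b1→d2: 3; d2→d5: 5; d5→b4: 3) raises the lower bound to 11.
A route of 11 moves exists: b1 → b2 → c2 → d2 → e2 → e3 → e4 → e5 → d5 → c5 → c4 → b4.
Since 11 matches that lower bound, it is optimal.

11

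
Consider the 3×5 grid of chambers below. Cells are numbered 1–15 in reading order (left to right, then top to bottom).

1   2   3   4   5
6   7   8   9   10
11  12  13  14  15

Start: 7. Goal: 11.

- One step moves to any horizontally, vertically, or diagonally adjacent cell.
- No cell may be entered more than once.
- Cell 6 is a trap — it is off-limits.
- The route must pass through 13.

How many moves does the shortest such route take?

Any route passes through 13 somewhere between 7 and 11. Summing Chebyshev distances along the two legs (7 → 13 → 11) gives a lower bound of 1 + 2 = 3 moves.
A route of 3 moves achieves this: 7 → 13 → 12 → 11.
Since 3 matches the lower bound, it is optimal.

3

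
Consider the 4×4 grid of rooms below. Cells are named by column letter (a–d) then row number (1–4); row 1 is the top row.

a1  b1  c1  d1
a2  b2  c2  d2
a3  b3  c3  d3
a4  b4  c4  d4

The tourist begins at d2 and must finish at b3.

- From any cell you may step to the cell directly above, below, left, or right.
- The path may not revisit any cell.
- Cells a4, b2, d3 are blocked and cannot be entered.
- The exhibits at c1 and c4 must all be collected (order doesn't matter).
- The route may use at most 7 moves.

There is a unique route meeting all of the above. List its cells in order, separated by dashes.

The budget equals the shortest possible length, so every move has to be on a shortest route through the required cells.
Route from d2: up 1 to d1, left 1 to c1, down 3 to c4, left 1 to b4, up 1 to b3 — 7 moves in all.
Check: all required cells visited; 7 ≤ 7 moves.

d2 - d1 - c1 - c2 - c3 - c4 - b4 - b3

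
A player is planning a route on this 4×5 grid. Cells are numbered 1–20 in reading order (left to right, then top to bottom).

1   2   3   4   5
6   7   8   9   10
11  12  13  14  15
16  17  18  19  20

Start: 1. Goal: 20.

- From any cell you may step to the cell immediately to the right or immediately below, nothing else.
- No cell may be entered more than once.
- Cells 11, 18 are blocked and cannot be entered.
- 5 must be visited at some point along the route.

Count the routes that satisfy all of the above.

A right/down-only route from 1 to 20 makes exactly 3 down-moves and 4 right-moves in some order.
With no other constraints that would be C(7,3) = 35 routes.
Split at 5 and multiply the segment counts (each segment already excludes blocked cells): 1→5: 1; 5→20: 1; product = 1.
That gives 1 route.

1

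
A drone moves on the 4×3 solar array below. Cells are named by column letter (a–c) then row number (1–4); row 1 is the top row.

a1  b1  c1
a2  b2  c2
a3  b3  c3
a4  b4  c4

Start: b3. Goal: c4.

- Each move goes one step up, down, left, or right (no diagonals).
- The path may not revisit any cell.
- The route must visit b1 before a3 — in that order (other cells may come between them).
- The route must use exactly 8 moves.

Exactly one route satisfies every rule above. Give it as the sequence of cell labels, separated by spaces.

b3 b2 b1 a1 a2 a3 a4 b4 c4

The waypoints must appear in the order b1, a3, with no cell reused.
Route from b3: 2× up (reaching b1), left to a1, 3× down (reaching a4), 2× right (reaching c4) — 8 moves in all.
Check: order respected (b1 at step 2, a3 at step 5); 8 moves as required.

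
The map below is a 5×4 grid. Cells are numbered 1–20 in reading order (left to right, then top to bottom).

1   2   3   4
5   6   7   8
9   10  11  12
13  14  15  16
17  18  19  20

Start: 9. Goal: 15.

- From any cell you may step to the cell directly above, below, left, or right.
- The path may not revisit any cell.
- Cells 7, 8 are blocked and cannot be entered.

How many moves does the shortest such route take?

3

The Manhattan distance from 9 to 15 is |3−4| + |1−3| = 3, so at least 3 moves are needed.
A route of 3 moves achieves this: 9 → 13 → 14 → 15.
Since 3 matches the lower bound, it is optimal.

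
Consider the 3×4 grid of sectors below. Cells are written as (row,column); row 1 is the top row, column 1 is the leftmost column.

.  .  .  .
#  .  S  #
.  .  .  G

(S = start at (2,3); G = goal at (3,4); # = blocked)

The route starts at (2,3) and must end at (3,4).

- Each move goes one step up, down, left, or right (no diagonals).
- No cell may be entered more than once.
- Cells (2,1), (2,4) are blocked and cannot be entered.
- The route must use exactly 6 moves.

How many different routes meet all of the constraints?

Need simple routes of exactly 6 moves from (2,3) to (3,4) (Manhattan distance 2, so 2 moves are spent on a detour and 2 undoing it).
Enumerating: (2,3) (1,3) (1,2) (2,2) (3,2) (3,3) (3,4).
That gives 1 route.

1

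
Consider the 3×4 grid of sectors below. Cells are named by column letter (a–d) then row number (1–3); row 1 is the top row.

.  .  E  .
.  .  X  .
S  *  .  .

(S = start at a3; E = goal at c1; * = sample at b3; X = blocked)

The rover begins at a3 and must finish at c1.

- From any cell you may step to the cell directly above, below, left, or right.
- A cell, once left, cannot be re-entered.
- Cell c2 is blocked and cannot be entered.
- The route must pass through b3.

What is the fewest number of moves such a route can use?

4

Any route passes through b3 somewhere between a3 and c1. Summing Manhattan distances along the two legs (a3 → b3 → c1) gives a lower bound of 1 + 3 = 4 moves.
A route of 4 moves achieves this: a3 → b3 → b2 → b1 → c1.
Since 4 matches the lower bound, it is optimal.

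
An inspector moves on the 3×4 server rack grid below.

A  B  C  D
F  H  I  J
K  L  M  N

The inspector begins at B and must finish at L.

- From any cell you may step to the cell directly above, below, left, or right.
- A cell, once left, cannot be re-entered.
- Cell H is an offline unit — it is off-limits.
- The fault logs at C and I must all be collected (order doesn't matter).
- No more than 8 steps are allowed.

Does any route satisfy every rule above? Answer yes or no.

yes

One route that works: B → C → I → M → L.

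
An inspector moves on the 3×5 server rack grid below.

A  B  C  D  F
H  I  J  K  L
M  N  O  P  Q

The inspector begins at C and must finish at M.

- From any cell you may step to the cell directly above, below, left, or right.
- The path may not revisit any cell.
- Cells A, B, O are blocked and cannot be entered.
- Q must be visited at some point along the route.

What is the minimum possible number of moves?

10

Any route passes through Q somewhere between C and M. Summing Manhattan distances along the two legs (C → Q → M) gives a lower bound of 4 + 4 = 8 moves.
That bound ignores the blocked cells. Measuring each leg by the fewest moves that actually steer around them (C→Q: 4; Q→M: 6) raises the lower bound to 10.
A route of 10 moves exists: C → D → F → L → Q → P → K → J → I → N → M.
Since 10 matches that lower bound, it is optimal.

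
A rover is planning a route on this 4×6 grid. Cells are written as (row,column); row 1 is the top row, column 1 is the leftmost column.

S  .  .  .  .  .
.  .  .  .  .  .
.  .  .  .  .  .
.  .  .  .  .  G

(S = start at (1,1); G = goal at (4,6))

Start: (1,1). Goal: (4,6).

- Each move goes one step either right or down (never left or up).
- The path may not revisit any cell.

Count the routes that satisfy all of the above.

56

A right/down-only route from (1,1) to (4,6) makes exactly 3 down-moves and 5 right-moves in some order.
With no other constraints that would be C(8,3) = 56 routes.
That gives 56 routes.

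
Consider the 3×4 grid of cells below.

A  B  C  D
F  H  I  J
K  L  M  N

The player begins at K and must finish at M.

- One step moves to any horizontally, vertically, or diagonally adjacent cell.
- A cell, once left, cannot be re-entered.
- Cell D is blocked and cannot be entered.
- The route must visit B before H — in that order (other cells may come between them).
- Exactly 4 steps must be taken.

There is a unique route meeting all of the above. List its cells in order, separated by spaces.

K F B H M

The waypoints must appear in the order B, H, with no cell reused.
Route from K: up to F, up-right to B, down to H, down-right to M — 4 moves in all.
Check: order respected (B at step 2, H at step 3); 4 moves as required.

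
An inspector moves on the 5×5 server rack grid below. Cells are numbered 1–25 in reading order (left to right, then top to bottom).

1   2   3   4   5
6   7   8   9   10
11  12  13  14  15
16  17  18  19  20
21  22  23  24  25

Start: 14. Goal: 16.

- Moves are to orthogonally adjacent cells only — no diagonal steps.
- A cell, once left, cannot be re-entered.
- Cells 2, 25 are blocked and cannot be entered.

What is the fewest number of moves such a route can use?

The Manhattan distance from 14 to 16 is |3−4| + |4−1| = 4, so at least 4 moves are needed.
A route of 4 moves achieves this: 14 → 19 → 18 → 17 → 16.
Since 4 matches the lower bound, it is optimal.

4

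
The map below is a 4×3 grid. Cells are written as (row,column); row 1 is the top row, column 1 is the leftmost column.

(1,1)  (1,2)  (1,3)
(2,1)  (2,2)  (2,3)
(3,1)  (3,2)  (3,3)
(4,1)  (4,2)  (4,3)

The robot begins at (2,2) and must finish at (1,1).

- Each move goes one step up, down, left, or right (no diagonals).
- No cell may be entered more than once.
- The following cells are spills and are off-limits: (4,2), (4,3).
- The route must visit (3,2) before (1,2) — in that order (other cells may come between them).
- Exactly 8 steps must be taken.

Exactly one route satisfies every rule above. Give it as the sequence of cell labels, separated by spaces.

(2,2) (2,1) (3,1) (3,2) (3,3) (2,3) (1,3) (1,2) (1,1)

The waypoints must appear in the order (3,2), (1,2), with no cell reused.
Route from (2,2): left to (2,1), down to (3,1), 2× right (reaching (3,3)), 2× up (reaching (1,3)), 2× left (reaching (1,1)) — 8 moves in all.
Check: order respected ((3,2) at step 3, (1,2) at step 7); 8 moves as required.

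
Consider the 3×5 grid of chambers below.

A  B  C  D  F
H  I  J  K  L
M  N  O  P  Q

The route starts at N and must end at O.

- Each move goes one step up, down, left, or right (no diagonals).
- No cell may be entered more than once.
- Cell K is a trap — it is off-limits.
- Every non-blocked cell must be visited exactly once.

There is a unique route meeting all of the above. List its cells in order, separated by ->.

Need to visit all 14 open cells exactly once, starting at N and ending at O.
Cell M has only two open neighbours (H and N), so the path must pass straight through it: one of those is the cell it's entered from and the other is where it exits.
Route from N: left to M, 2× up (reaching A), right to B, down to I, right to J, up to C, 2× right (reaching F), 2× down (reaching Q), 2× left (reaching O) — 13 moves in all.
Check: all 14 open cells covered.

N -> M -> H -> A -> B -> I -> J -> C -> D -> F -> L -> Q -> P -> O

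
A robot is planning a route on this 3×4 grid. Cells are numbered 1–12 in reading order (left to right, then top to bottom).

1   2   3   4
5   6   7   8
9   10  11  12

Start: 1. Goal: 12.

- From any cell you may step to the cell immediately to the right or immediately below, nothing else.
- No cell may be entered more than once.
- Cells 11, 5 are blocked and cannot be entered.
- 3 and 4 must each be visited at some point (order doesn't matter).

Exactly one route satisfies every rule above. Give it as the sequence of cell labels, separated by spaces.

Moves only go right or down, so the column and row indices never decrease.
Route from 1: right 3 to 4, down 2 to 12 — 5 moves in all.
Check: all required cells visited.

1 2 3 4 8 12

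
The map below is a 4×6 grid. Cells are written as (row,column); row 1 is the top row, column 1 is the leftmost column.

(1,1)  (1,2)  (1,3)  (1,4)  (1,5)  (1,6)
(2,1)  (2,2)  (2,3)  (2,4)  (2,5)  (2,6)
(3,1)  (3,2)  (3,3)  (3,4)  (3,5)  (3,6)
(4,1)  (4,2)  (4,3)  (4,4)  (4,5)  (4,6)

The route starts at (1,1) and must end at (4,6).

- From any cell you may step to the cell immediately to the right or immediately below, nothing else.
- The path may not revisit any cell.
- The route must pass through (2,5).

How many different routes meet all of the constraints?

A right/down-only route from (1,1) to (4,6) makes exactly 3 down-moves and 5 right-moves in some order.
With no other constraints that would be C(8,3) = 56 routes.
Split at (2,5) and multiply the segment counts: (1,1)→(2,5): 5; (2,5)→(4,6): 3; product = 15.
That gives 15 routes.

15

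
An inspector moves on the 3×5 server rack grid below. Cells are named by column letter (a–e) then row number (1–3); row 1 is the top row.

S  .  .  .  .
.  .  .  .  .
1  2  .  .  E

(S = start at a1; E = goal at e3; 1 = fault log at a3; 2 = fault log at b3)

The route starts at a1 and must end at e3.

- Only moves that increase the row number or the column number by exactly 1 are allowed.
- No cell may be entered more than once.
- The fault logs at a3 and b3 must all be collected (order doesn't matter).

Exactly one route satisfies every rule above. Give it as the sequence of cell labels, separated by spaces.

Moves only go right or down, so the column and row indices never decrease.
Route from a1: 2× down (reaching a3), 4× right (reaching e3) — 6 moves in all.
Check: all required cells visited.

a1 a2 a3 b3 c3 d3 e3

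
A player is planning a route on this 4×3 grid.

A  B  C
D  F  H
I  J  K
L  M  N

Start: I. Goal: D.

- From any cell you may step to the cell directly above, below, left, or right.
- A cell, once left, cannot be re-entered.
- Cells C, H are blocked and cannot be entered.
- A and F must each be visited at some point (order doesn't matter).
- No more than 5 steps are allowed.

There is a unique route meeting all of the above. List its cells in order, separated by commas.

The 5-move cap with required stops at A, F leaves no slack for detours.
Route from I: right to J, 2× up (reaching B), left to A, down to D — 5 moves in all.
Check: all required cells visited; 5 ≤ 5 moves.

I, J, F, B, A, D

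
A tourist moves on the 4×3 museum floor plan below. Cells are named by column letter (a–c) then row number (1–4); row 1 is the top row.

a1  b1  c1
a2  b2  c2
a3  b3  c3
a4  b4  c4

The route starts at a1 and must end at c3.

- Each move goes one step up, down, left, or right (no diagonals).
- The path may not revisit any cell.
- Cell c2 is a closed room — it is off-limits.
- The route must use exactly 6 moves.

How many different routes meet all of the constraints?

6

Need simple routes of exactly 6 moves from a1 to c3 (Manhattan distance 4, so 1 moves are spent on a detour and 1 undoing it).
Enumerating: a1 a2 a3 a4 b4 b3 c3 | a1 a2 a3 a4 b4 c4 c3 | a1 a2 a3 b3 b4 c4 c3 | a1 a2 b2 b3 b4 c4 c3 | a1 b1 b2 b3 b4 c4 c3 | a1 b1 b2 a2 a3 b3 c3.
That gives 6 routes.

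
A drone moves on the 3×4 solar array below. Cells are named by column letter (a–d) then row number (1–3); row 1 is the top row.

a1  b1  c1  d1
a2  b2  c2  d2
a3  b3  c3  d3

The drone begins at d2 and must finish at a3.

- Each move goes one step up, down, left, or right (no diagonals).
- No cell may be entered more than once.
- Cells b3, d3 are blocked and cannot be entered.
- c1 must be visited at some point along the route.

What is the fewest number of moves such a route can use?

6

Any route passes through c1 somewhere between d2 and a3. Summing Manhattan distances along the two legs (d2 → c1 → a3) gives a lower bound of 2 + 4 = 6 moves.
A route of 6 moves achieves this: d2 → d1 → c1 → c2 → b2 → a2 → a3.
Since 6 matches the lower bound, it is optimal.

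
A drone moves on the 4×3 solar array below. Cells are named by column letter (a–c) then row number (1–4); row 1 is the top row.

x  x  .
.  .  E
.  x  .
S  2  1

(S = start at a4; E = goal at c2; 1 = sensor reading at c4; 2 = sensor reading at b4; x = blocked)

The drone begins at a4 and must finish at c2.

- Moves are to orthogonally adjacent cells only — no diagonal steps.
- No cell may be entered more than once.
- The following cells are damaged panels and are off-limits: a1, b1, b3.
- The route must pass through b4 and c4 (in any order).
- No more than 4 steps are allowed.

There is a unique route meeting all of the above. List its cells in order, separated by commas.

a4, b4, c4, c3, c2

The 4-move cap with required stops at b4, c4 leaves no slack for detours.
Route from a4: 2× right (reaching c4), 2× up (reaching c2) — 4 moves in all.
Check: all required cells visited; 4 ≤ 4 moves.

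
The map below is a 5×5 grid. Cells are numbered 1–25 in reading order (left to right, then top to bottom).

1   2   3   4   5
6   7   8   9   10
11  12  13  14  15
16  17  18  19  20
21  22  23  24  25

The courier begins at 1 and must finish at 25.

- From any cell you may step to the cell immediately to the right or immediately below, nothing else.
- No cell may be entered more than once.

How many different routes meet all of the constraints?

A right/down-only route from 1 to 25 makes exactly 4 down-moves and 4 right-moves in some order.
With no other constraints that would be C(8,4) = 70 routes.
That gives 70 routes.

70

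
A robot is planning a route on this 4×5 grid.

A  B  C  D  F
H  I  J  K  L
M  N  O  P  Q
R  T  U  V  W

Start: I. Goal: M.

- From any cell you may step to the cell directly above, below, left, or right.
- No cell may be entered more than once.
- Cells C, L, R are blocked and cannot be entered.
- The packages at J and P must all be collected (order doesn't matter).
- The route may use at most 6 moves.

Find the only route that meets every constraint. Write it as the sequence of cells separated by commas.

The budget equals the shortest possible length, so every move has to be on a shortest route through the required cells.
Route from I: right 2 to K, down 1 to P, left 3 to M — 6 moves in all.
Check: all required cells visited; 6 ≤ 6 moves.

I, J, K, P, O, N, M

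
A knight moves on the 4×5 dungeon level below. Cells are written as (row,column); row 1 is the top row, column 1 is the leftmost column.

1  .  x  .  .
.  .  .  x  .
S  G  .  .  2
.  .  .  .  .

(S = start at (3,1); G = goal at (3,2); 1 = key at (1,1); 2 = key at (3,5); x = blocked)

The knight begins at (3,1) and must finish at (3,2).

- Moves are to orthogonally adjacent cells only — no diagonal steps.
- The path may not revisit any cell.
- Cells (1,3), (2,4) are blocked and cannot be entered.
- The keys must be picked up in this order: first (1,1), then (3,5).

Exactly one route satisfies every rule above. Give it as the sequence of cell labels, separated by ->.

(3,1) -> (2,1) -> (1,1) -> (1,2) -> (2,2) -> (2,3) -> (3,3) -> (3,4) -> (3,5) -> (4,5) -> (4,4) -> (4,3) -> (4,2) -> (3,2)

The waypoints must appear in the order (1,1), (3,5), with no cell reused.
Route from (3,1): up 2 to (1,1), right 1 to (1,2), down 1 to (2,2), right 1 to (2,3), down 1 to (3,3), right 2 to (3,5), down 1 to (4,5), left 3 to (4,2), up 1 to (3,2) — 13 moves in all.
Check: order respected (1 at step 2, 2 at step 8).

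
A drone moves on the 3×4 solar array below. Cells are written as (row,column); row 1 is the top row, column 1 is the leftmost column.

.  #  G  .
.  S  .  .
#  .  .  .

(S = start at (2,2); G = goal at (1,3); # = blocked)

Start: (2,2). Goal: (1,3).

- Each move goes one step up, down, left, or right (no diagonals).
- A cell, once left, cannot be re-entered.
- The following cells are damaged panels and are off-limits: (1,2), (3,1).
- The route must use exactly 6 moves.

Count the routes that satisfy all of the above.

Need simple routes of exactly 6 moves from (2,2) to (1,3) (Manhattan distance 2, so 2 moves are spent on a detour and 2 undoing it).
Enumerating: (2,2) (3,2) (3,3) (2,3) (2,4) (1,4) (1,3) | (2,2) (3,2) (3,3) (3,4) (2,4) (1,4) (1,3) | (2,2) (3,2) (3,3) (3,4) (2,4) (2,3) (1,3) | (2,2) (2,3) (3,3) (3,4) (2,4) (1,4) (1,3).
That gives 4 routes.

4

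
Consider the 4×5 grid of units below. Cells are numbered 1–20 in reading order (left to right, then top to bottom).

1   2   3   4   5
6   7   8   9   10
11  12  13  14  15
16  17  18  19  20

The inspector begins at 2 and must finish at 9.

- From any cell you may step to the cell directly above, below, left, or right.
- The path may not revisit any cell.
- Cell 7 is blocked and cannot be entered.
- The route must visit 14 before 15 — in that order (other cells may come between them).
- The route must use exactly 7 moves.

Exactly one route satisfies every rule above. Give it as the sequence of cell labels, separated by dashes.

The waypoints must appear in the order 14, 15, with no cell reused.
Route from 2: right 1 to 3, down 2 to 13, right 2 to 15, up 1 to 10, left 1 to 9 — 7 moves in all.
Check: order respected (14 at step 4, 15 at step 5); 7 moves as required.

2 - 3 - 8 - 13 - 14 - 15 - 10 - 9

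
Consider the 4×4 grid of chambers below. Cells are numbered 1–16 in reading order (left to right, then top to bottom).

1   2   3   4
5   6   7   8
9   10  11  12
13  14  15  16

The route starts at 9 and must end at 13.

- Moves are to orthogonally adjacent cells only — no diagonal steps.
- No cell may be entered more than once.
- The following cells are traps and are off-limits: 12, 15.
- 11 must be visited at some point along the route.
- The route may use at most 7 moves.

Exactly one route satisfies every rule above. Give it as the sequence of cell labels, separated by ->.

9 -> 5 -> 6 -> 7 -> 11 -> 10 -> 14 -> 13

The 7-move cap with required stops at 11 leaves no slack for detours.
Route from 9: up to 5, 2× right (reaching 7), down to 11, left to 10, down to 14, left to 13 — 7 moves in all.
Check: all required cells visited; 7 ≤ 7 moves.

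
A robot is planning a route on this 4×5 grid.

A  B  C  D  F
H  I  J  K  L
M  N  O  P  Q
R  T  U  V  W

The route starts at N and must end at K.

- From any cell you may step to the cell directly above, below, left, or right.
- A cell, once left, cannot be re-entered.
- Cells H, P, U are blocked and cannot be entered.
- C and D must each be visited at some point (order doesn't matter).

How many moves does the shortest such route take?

5

Any route passes through C and D in some order between N and K. Summing Manhattan distances along each leg and taking the cheapest ordering (N → C → D → K) gives a lower bound of 3 + 1 + 1 = 5 moves.
A route of 5 moves achieves this: N → I → B → C → D → K.
Since 5 matches the lower bound, it is optimal.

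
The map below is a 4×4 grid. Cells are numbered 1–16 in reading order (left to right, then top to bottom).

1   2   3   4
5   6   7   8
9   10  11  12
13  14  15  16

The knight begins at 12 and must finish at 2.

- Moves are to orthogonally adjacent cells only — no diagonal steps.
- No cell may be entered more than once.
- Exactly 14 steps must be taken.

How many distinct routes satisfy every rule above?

Need simple routes of exactly 14 moves from 12 to 2 (Manhattan distance 4, so 5 moves are spent on a detour and 5 undoing it).
Enumerating: 12 8 4 3 7 11 15 14 13 9 10 6 5 1 2 | 12 8 4 3 7 6 10 11 15 14 13 9 5 1 2 | 12 16 15 11 10 14 13 9 5 6 7 8 4 3 2 | 12 16 15 14 13 9 5 6 10 11 7 8 4 3 2.
That gives 4 routes.

4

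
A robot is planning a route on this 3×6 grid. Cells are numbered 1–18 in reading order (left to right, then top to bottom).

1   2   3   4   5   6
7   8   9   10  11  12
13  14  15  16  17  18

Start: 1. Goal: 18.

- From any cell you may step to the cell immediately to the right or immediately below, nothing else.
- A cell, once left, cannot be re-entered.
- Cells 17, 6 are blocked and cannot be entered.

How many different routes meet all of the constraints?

5

A right/down-only route from 1 to 18 makes exactly 2 down-moves and 5 right-moves in some order.
With no other constraints that would be C(7,2) = 21 routes.
Subtract routes through each blocked cell (inclusion–exclusion for overlaps): − through 6: 1 − through 17: 15 → 5.
That gives 5 routes.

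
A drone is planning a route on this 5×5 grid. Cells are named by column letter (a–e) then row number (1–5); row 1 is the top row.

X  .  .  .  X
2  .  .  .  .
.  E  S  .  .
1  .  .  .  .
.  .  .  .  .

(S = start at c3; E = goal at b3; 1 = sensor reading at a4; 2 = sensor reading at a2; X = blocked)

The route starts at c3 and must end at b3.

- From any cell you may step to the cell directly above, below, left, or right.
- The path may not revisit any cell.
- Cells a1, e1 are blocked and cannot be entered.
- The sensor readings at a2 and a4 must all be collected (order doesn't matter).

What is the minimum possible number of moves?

Any route passes through a2 and a4 in some order between c3 and b3. Summing Manhattan distances along each leg and taking the cheapest ordering (c3 → a4 → a2 → b3) gives a lower bound of 3 + 2 + 2 = 7 moves.
A route of 7 moves achieves this: c3 → c2 → b2 → a2 → a3 → a4 → b4 → b3.
Since 7 matches the lower bound, it is optimal.

7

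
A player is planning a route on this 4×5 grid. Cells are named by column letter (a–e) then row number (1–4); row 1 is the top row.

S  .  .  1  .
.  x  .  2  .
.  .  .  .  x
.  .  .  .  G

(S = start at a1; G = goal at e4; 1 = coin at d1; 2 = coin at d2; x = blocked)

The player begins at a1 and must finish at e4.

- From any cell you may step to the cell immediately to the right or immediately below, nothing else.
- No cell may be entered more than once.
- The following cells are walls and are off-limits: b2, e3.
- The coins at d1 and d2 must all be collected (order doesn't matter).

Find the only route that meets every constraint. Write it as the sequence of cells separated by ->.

a1 -> b1 -> c1 -> d1 -> d2 -> d3 -> d4 -> e4

Moves only go right or down, so the column and row indices never decrease.
Route from a1: 3× right (reaching d1), 3× down (reaching d4), right to e4 — 7 moves in all.
Check: all required cells visited.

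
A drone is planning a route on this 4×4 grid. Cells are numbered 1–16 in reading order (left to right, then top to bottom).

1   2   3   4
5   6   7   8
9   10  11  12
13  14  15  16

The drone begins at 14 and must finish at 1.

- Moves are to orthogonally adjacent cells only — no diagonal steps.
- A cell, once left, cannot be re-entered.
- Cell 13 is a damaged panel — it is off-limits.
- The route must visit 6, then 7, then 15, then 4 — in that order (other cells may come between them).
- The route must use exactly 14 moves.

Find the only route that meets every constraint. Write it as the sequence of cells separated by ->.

The waypoints must appear in the order 6, 7, 15, 4, with no cell reused.
Route from 14: up 1 to 10, left 1 to 9, up 1 to 5, right 2 to 7, down 2 to 15, right 1 to 16, up 3 to 4, left 3 to 1 — 14 moves in all.
Check: order respected (6 at step 4, 7 at step 5, 15 at step 7, 4 at step 11); 14 moves as required.

14 -> 10 -> 9 -> 5 -> 6 -> 7 -> 11 -> 15 -> 16 -> 12 -> 8 -> 4 -> 3 -> 2 -> 1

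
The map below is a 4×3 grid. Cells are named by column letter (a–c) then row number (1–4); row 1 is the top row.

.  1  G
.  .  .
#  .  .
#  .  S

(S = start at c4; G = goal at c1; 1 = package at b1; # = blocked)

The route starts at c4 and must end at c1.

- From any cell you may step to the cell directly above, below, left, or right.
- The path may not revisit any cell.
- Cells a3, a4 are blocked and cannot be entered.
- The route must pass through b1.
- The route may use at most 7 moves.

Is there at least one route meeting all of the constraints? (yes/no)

yes

One route that works: c4 → c3 → c2 → b2 → b1 → c1.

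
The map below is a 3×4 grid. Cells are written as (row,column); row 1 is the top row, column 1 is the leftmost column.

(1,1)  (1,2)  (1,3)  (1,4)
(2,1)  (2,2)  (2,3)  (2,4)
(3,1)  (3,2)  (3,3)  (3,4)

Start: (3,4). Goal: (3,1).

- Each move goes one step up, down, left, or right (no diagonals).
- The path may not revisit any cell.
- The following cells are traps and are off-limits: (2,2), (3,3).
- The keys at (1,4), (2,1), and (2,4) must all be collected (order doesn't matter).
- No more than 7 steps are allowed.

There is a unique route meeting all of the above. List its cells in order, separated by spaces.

(3,4) (2,4) (1,4) (1,3) (1,2) (1,1) (2,1) (3,1)

Any route must reach (1,4), (2,1), and (2,4) and still end at (3,1) within 7 moves, so the order of the required stops is forced.
Route from (3,4): 2× up (reaching (1,4)), 3× left (reaching (1,1)), 2× down (reaching (3,1)) — 7 moves in all.
Check: all required cells visited; 7 ≤ 7 moves.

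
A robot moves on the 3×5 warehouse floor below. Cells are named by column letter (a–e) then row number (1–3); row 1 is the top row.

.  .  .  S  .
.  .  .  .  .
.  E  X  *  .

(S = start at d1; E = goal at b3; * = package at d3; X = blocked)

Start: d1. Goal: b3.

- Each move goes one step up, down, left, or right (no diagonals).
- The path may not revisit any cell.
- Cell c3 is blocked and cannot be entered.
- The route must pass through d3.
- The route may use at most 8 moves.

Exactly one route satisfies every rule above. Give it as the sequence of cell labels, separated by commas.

The budget equals the shortest possible length, so every move has to be on a shortest route through the required cells.
Route from d1: right 1 to e1, down 2 to e3, left 1 to d3, up 1 to d2, left 2 to b2, down 1 to b3 — 8 moves in all.
Check: all required cells visited; 8 ≤ 8 moves.

d1, e1, e2, e3, d3, d2, c2, b2, b3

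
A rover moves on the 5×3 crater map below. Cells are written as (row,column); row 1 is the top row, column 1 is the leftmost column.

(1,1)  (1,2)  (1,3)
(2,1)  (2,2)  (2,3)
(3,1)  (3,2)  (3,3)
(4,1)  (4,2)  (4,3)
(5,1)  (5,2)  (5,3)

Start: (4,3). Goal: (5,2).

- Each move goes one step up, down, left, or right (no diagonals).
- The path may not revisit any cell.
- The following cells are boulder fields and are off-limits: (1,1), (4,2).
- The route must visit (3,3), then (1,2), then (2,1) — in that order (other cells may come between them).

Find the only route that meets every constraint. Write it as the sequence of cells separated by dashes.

(4,3) - (3,3) - (2,3) - (1,3) - (1,2) - (2,2) - (2,1) - (3,1) - (4,1) - (5,1) - (5,2)

The waypoints must appear in the order (3,3), (1,2), (2,1), with no cell reused.
Route from (4,3): 3× up (reaching (1,3)), left to (1,2), down to (2,2), left to (2,1), 3× down (reaching (5,1)), right to (5,2) — 10 moves in all.
Check: order respected ((3,3) at step 1, (1,2) at step 4, (2,1) at step 6).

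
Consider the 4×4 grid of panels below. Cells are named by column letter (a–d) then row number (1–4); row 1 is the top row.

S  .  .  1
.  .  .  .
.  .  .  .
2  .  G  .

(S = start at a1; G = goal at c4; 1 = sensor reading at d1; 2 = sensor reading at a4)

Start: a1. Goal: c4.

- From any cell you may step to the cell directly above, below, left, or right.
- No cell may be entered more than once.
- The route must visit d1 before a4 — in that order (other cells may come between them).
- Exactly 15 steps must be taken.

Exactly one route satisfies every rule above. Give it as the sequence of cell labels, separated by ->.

The waypoints must appear in the order d1, a4, with no cell reused.
Route from a1: 3× right (reaching d1), down to d2, 3× left (reaching a2), 2× down (reaching a4), right to b4, up to b3, 2× right (reaching d3), down to d4, left to c4 — 15 moves in all.
Check: order respected (1 at step 3, 2 at step 9); 15 moves as required.

a1 -> b1 -> c1 -> d1 -> d2 -> c2 -> b2 -> a2 -> a3 -> a4 -> b4 -> b3 -> c3 -> d3 -> d4 -> c4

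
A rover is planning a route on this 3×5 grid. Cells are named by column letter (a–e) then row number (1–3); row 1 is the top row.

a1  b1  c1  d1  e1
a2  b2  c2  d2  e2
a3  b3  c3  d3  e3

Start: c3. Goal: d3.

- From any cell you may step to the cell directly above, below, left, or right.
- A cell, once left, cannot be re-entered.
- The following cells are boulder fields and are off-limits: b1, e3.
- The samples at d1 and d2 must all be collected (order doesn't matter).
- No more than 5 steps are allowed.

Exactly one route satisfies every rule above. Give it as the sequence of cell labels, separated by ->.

c3 -> c2 -> c1 -> d1 -> d2 -> d3

Any route must reach d1 and d2 and still end at d3 within 5 moves, so the order of the required stops is forced.
Route from c3: 2× up (reaching c1), right to d1, 2× down (reaching d3) — 5 moves in all.
Check: all required cells visited; 5 ≤ 5 moves.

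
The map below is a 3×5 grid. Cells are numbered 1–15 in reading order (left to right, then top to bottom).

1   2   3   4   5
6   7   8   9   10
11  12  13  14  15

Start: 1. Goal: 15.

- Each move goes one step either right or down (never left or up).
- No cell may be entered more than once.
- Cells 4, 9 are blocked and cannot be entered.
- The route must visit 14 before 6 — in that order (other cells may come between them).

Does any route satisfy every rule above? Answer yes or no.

6 lies above 14, so going from 14 to 6 would need an upward move — but moves only go right/down, so 14 cannot be visited before 6.

no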